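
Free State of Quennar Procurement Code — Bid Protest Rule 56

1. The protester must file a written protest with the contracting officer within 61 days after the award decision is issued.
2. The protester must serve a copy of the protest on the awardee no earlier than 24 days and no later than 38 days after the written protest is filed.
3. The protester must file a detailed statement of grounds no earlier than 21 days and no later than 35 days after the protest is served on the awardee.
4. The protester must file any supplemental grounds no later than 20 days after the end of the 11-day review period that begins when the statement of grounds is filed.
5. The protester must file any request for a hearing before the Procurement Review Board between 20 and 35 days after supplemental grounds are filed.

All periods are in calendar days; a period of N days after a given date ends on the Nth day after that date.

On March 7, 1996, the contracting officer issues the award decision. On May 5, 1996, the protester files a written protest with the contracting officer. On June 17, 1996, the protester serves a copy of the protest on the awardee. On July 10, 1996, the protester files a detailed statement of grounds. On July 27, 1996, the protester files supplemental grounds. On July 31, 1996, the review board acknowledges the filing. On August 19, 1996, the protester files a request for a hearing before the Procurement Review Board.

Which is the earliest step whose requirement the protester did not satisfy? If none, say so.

(1) due by March 7, 1996 + 61 days = May 7, 1996; May 5, 1996 is within that limit.
(2) the permitted window runs from May 5, 1996 + 24 = May 29, 1996 to May 5, 1996 + 38 = June 12, 1996; June 17, 1996 is 5 days past the end of the window.

Step 2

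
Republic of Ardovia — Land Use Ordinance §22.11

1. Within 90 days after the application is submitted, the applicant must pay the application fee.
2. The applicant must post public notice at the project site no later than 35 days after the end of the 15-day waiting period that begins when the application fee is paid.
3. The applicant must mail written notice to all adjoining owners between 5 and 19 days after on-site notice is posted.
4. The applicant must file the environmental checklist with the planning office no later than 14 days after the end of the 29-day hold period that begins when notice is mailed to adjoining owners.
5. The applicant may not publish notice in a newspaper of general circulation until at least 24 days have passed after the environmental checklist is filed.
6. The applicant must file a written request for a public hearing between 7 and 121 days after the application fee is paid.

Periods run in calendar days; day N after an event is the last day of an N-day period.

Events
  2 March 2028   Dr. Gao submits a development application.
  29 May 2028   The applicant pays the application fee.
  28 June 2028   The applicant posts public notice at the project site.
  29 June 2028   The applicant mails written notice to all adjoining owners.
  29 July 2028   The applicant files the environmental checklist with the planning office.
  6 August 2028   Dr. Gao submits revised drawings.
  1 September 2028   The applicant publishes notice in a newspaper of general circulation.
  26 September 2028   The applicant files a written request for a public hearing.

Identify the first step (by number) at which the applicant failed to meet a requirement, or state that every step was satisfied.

Step 3

Step 1: 90 days after 2 March 2028 (when the application is submitted) is 31 May 2028; 29 May 2028 is within that limit.
Step 2: 35 days after 13 June 2028 (end of the 15-day waiting period, which began when the application fee is paid on 29 May 2028) is 18 July 2028; 28 June 2028 is within that limit.
Step 3: the window is 5–19 days after 28 June 2028 (when on-site notice is posted), so 3 July 2028 through 17 July 2028; 29 June 2028 is 4 days too early.
That is the first point of non-compliance.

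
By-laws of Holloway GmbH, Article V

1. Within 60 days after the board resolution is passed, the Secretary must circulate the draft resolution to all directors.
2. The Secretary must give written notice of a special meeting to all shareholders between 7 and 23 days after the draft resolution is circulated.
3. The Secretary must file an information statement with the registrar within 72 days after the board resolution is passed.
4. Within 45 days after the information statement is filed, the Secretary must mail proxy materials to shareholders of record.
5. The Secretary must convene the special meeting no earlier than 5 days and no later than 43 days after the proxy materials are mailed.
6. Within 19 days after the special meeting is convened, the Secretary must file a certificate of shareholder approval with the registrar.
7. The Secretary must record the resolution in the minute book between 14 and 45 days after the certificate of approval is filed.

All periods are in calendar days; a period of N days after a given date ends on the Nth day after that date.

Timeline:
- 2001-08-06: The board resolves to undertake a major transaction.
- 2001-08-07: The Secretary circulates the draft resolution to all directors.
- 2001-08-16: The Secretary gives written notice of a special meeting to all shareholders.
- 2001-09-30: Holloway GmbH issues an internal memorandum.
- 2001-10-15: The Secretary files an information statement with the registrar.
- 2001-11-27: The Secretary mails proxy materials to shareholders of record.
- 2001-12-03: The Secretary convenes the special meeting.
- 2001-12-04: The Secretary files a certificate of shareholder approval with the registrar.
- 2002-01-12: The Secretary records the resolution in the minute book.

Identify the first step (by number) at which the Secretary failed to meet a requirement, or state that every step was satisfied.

Step 1 — counting 60 days from 2001-08-06 (when the board resolution is passed) gives a deadline of 2001-10-05; completed 2001-08-07, before the deadline.
Step 2 — 7 and 23 days from 2001-08-07 (when the draft resolution is circulated) are 2001-08-14 and 2001-08-30 respectively; 2001-08-16 falls inside that range.
Step 3 — counting 72 days from 2001-08-06 (when the board resolution is passed) gives a deadline of 2001-10-17; done 2001-10-15 — timely.
Step 4 — counting 45 days from 2001-10-15 (when the information statement is filed) gives a deadline of 2001-11-29; completed 2001-11-27, before the deadline.
Step 5 — 5 and 43 days from 2001-11-27 (when the proxy materials are mailed) are 2001-12-02 and 2002-01-09 respectively; done 2001-12-03 — within the window.
Step 6 — counting 19 days from 2001-12-03 (when the special meeting is convened) gives a deadline of 2001-12-22; completed 2001-12-04, before the deadline.
Step 7 — 14 and 45 days from 2001-12-04 (when the certificate of approval is filed) are 2001-12-18 and 2002-01-18 respectively; done 2002-01-12 — within the window.

None — every step was satisfied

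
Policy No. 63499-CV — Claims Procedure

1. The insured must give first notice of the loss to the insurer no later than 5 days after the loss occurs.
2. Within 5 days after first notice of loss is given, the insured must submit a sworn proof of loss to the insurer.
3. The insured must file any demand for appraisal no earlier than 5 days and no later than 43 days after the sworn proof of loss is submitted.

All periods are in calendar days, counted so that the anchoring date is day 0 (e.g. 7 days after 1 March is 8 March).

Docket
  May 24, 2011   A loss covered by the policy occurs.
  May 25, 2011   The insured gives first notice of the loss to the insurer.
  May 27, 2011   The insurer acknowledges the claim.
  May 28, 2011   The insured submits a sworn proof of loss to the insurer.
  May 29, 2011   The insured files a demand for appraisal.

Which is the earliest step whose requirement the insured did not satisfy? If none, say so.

Step 3

(1) due by May 24, 2011 + 5 days = May 29, 2011; May 25, 2011 is within that limit.
(2) due by May 25, 2011 + 5 days = May 30, 2011; completed May 28, 2011, before the deadline.
(3) the permitted window runs from May 28, 2011 + 5 = Jun 2, 2011 to May 28, 2011 + 43 = Jul 10, 2011; done May 29, 2011 — 4 days before the window opened.
That is the first point of non-compliance.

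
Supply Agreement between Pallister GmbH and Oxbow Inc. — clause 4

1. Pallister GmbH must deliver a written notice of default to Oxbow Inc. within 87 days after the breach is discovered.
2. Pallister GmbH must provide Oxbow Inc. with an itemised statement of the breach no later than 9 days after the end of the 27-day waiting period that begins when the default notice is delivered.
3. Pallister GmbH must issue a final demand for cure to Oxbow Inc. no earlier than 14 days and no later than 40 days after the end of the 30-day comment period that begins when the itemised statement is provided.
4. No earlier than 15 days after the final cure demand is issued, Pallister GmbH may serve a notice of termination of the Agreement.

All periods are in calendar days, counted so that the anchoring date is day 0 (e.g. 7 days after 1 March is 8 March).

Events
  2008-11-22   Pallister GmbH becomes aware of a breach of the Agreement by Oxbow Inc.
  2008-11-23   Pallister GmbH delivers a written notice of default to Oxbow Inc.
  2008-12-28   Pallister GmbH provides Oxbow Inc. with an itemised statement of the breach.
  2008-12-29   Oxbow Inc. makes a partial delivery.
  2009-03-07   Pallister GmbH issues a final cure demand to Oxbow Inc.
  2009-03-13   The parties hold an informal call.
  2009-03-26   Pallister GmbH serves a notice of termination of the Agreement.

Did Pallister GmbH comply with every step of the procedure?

Yes

Step 1 — counting 87 days from 2008-11-22 (when the breach is discovered) gives a deadline of 2009-02-17; done 2008-11-23 — timely.
Step 2 — counting 9 days from 2008-12-20 (end of the 27-day waiting period, which began when the default notice is delivered on 2008-11-23) gives a deadline of 2008-12-29; completed 2008-12-28, before the deadline.
Step 3 — 14 and 40 days from 2009-01-27 (end of the 30-day comment period, which began when the itemised statement is provided on 2008-12-28) are 2009-02-10 and 2009-03-08 respectively; done 2009-03-07, which is between those dates.
Step 4 — must wait 15 days from 2009-03-07 (when the final cure demand is issued), so not before 2009-03-22; 2009-03-26 is on or after that date.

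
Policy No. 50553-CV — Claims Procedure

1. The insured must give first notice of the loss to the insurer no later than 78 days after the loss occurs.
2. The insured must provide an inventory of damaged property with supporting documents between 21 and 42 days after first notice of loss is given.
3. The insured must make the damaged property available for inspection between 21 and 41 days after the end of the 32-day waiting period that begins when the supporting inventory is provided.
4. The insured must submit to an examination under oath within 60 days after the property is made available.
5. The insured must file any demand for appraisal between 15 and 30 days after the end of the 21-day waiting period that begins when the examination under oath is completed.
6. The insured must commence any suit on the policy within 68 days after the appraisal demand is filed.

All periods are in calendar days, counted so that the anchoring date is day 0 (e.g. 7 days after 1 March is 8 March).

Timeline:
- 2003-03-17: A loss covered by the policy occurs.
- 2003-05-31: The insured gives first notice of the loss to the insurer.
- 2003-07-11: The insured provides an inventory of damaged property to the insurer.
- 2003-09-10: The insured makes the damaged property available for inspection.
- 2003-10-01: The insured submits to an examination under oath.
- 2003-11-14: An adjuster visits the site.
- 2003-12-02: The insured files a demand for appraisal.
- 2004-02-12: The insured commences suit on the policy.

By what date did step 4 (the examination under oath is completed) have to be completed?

Step 4 runs from 2003-09-10, when the property is made available. 60 days after 2003-09-10 is 2003-11-09.

2003-11-09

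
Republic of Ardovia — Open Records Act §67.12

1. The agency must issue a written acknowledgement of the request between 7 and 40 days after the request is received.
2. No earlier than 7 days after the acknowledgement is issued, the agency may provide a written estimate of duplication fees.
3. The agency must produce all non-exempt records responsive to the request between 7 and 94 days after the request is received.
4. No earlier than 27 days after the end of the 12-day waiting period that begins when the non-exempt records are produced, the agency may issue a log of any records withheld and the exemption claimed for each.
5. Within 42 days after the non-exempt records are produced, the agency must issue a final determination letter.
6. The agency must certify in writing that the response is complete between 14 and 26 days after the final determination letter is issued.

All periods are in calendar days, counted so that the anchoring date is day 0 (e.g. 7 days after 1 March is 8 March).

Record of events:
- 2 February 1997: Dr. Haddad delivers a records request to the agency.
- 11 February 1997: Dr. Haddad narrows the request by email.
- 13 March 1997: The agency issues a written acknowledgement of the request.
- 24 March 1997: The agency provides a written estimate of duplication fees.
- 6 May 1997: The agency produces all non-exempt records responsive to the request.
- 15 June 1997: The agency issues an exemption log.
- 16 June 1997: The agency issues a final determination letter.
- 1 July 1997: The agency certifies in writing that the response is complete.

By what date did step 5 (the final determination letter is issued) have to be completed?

17 June 1997

Step 5 runs from 6 May 1997, when the non-exempt records are produced. 42 days after 6 May 1997 is 17 June 1997.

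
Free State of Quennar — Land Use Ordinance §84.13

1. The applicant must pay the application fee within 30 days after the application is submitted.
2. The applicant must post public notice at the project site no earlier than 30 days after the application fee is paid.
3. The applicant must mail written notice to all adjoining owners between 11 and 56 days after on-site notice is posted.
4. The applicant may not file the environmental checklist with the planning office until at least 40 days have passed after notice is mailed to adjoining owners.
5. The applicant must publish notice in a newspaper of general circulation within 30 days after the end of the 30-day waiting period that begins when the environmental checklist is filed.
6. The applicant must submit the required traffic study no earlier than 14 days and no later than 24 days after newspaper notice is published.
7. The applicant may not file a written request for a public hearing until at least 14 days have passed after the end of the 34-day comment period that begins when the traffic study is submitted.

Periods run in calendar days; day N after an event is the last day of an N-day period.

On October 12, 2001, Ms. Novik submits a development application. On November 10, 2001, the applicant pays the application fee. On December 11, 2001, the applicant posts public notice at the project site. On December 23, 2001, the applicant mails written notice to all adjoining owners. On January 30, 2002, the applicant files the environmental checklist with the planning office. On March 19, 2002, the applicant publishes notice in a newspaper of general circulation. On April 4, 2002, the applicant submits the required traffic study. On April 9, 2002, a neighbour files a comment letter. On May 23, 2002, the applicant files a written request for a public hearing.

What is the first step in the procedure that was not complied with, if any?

Step 4

Step 1 — counting 30 days from October 12, 2001 (when the application is submitted) gives a deadline of November 11, 2001; done November 10, 2001 — timely.
Step 2 — must wait 30 days from November 10, 2001 (when the application fee is paid), so not before December 10, 2001; done December 11, 2001, after the minimum wait.
Step 3 — 11 and 56 days from December 11, 2001 (when on-site notice is posted) are December 22, 2001 and February 5, 2002 respectively; done December 23, 2001 — within the window.
Step 4 — must wait 40 days from December 23, 2001 (when notice is mailed to adjoining owners), so not before February 1, 2002; acted on January 30, 2002, 2 days prematurely.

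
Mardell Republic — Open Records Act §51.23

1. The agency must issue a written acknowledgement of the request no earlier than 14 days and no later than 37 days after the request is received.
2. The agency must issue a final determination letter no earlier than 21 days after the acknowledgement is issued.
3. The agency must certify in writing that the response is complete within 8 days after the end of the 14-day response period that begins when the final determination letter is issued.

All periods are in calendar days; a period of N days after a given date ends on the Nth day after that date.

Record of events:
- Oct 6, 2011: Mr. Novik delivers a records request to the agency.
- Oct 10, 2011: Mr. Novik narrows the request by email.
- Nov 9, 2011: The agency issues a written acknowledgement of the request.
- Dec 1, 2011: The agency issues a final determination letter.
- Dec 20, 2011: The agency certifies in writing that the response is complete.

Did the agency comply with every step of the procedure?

Yes

Step 1 — 14 and 37 days from Oct 6, 2011 (when the request is received) are Oct 20, 2011 and Nov 12, 2011 respectively; done Nov 9, 2011, which is between those dates.
Step 2 — must wait 21 days from Nov 9, 2011 (when the acknowledgement is issued), so not before Nov 30, 2011; done Dec 1, 2011, after the minimum wait.
Step 3 — counting 8 days from Dec 15, 2011 (end of the 14-day response period, which began when the final determination letter is issued on Dec 1, 2011) gives a deadline of Dec 23, 2011; completed Dec 20, 2011, before the deadline.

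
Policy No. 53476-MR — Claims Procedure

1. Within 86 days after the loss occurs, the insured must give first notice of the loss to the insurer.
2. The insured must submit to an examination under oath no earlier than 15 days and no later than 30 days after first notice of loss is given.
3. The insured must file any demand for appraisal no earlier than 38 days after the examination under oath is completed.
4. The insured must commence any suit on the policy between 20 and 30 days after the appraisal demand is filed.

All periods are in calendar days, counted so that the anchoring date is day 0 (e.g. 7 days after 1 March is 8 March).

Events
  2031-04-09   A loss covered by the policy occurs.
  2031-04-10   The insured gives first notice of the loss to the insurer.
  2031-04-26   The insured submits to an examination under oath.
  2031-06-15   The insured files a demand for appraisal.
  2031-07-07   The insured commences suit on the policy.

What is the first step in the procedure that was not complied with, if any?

None — every step was satisfied

(1) due by 2031-04-09 + 86 days = 2031-07-04; completed 2031-04-10, before the deadline.
(2) the permitted window runs from 2031-04-10 + 15 = 2031-04-25 to 2031-04-10 + 30 = 2031-05-10; 2031-04-26 falls inside that range.
(3) permitted from 2031-04-26 + 38 days = 2031-06-03 onward; done 2031-06-15, after the minimum wait.
(4) the permitted window runs from 2031-06-15 + 20 = 2031-07-05 to 2031-06-15 + 30 = 2031-07-15; done 2031-07-07, which is between those dates.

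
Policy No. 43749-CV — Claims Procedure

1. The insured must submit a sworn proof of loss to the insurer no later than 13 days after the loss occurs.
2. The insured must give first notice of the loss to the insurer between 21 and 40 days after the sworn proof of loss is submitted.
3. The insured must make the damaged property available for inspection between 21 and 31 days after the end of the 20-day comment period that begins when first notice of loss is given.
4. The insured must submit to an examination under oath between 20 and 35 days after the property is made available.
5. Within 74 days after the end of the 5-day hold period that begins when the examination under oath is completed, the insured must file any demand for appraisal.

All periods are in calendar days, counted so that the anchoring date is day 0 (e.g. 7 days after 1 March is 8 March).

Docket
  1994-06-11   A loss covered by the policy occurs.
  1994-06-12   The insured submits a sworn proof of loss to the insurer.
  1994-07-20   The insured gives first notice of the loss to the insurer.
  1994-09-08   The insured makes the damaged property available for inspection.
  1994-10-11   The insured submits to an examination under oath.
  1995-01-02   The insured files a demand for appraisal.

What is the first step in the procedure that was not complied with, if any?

Step 5

(1) due by 1994-06-11 + 13 days = 1994-06-24; done 1994-06-12 — timely.
(2) the permitted window runs from 1994-06-12 + 21 = 1994-07-03 to 1994-06-12 + 40 = 1994-07-22; done 1994-07-20, which is between those dates.
(3) the permitted window runs from 1994-08-09 + 21 = 1994-08-30 to 1994-08-09 + 31 = 1994-09-09; done 1994-09-08 — within the window.
(4) the permitted window runs from 1994-09-08 + 20 = 1994-09-28 to 1994-09-08 + 35 = 1994-10-13; 1994-10-11 falls inside that range.
(5) due by 1994-10-16 + 74 days = 1994-12-29; done 1995-01-02 — 4 days late.
The analysis stops there.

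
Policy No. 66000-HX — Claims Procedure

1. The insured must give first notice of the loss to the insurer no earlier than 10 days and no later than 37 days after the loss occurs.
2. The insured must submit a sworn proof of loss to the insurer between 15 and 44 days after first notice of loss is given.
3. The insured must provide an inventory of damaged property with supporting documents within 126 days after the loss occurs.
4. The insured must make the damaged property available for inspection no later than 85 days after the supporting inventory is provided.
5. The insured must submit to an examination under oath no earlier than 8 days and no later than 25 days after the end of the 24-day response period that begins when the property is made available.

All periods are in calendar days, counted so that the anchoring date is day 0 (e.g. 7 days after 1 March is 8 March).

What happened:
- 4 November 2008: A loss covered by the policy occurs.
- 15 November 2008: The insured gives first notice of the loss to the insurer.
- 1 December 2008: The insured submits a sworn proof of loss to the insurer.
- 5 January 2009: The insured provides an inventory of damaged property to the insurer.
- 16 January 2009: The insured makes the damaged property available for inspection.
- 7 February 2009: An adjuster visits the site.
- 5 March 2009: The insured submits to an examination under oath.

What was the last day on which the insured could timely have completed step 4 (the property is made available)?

31 March 2009

Step 4 runs from 5 January 2009, when the supporting inventory is provided. 85 days after 5 January 2009 is 31 March 2009.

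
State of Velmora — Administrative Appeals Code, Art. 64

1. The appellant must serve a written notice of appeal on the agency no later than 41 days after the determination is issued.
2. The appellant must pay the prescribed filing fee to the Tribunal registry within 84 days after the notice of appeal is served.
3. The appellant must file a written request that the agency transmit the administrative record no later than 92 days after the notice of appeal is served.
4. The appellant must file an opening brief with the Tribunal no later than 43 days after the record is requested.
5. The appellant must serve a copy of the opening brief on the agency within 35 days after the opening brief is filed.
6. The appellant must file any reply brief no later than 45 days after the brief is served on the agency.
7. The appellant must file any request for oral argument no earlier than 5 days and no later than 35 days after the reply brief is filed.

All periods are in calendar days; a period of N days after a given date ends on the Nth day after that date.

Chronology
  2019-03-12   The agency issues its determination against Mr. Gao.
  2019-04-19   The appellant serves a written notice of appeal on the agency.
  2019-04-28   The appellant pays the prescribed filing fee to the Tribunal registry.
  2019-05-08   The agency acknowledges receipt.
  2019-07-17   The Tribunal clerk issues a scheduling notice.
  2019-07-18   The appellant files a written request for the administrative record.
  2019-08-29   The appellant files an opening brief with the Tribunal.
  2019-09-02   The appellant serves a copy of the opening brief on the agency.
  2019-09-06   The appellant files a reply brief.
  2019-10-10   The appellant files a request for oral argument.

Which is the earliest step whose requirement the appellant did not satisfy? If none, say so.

None — every step was satisfied

(1) due by 2019-03-12 + 41 days = 2019-04-22; done 2019-04-19 — timely.
(2) due by 2019-04-19 + 84 days = 2019-07-12; done 2019-04-28 — timely.
(3) due by 2019-04-19 + 92 days = 2019-07-20; completed 2019-07-18, before the deadline.
(4) due by 2019-07-18 + 43 days = 2019-08-30; 2019-08-29 is within that limit.
(5) due by 2019-08-29 + 35 days = 2019-10-03; done 2019-09-02 — timely.
(6) due by 2019-09-02 + 45 days = 2019-10-17; 2019-09-06 is within that limit.
(7) the permitted window runs from 2019-09-06 + 5 = 2019-09-11 to 2019-09-06 + 35 = 2019-10-11; 2019-10-10 falls inside that range.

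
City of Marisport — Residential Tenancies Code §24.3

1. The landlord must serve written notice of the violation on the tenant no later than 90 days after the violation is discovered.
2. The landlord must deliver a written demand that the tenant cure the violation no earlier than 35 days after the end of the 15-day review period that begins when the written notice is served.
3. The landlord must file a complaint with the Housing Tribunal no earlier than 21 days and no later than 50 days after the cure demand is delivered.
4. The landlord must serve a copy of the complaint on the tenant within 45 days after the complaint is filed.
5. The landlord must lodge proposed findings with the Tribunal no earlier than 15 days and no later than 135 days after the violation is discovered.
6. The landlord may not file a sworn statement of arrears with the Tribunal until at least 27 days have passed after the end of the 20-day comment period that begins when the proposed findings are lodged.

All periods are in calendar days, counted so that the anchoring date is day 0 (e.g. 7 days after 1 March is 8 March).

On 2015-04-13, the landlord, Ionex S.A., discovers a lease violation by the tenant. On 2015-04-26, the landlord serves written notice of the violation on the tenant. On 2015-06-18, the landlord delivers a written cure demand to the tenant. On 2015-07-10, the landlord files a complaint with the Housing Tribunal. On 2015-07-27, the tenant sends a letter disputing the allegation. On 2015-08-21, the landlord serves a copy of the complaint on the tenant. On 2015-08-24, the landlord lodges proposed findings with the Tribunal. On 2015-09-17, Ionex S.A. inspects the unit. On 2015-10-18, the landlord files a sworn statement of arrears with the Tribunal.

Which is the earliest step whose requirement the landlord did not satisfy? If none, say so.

Step 1: 90 days after 2015-04-13 (when the violation is discovered) is 2015-07-12; 2015-04-26 is within that limit.
Step 2: the earliest permitted date is 35 days after 2015-05-11 (end of the 15-day review period, which began when the written notice is served on 2015-04-26), i.e. 2015-06-15; 2015-06-18 is on or after that date.
Step 3: the window is 21–50 days after 2015-06-18 (when the cure demand is delivered), so 2015-07-09 through 2015-08-07; done 2015-07-10, which is between those dates.
Step 4: 45 days after 2015-07-10 (when the complaint is filed) is 2015-08-24; completed 2015-08-21, before the deadline.
Step 5: the window is 15–135 days after 2015-04-13 (when the violation is discovered), so 2015-04-28 through 2015-08-26; done 2015-08-24 — within the window.
Step 6: the earliest permitted date is 27 days after 2015-09-13 (end of the 20-day comment period, which began when the proposed findings are lodged on 2015-08-24), i.e. 2015-10-10; 2015-10-18 is on or after that date.

None — every step was satisfied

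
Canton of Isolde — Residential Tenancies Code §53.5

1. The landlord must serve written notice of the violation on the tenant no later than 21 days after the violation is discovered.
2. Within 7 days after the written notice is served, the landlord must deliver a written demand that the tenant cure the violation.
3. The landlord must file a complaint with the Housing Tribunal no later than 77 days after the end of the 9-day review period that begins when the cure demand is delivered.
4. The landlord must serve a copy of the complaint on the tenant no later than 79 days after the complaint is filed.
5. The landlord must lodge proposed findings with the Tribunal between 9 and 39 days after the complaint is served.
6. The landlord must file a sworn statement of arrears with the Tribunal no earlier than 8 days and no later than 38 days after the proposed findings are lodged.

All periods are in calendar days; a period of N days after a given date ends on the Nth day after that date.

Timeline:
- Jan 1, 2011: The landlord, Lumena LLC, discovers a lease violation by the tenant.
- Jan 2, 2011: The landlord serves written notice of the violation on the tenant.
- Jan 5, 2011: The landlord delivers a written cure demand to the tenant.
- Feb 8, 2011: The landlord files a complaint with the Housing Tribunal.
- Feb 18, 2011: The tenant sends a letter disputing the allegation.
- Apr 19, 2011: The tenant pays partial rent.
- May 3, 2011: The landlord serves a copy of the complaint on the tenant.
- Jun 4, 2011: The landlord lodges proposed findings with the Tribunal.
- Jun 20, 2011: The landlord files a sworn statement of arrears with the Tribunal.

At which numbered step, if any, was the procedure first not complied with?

Step 1: 21 days after Jan 1, 2011 (when the violation is discovered) is Jan 22, 2011; completed Jan 2, 2011, before the deadline.
Step 2: 7 days after Jan 2, 2011 (when the written notice is served) is Jan 9, 2011; Jan 5, 2011 is within that limit.
Step 3: 77 days after Jan 14, 2011 (end of the 9-day review period, which began when the cure demand is delivered on Jan 5, 2011) is Apr 1, 2011; Feb 8, 2011 is within that limit.
Step 4: 79 days after Feb 8, 2011 (when the complaint is filed) is Apr 28, 2011; May 3, 2011 misses that deadline by 5 days.
Later steps need not be reached.

Step 4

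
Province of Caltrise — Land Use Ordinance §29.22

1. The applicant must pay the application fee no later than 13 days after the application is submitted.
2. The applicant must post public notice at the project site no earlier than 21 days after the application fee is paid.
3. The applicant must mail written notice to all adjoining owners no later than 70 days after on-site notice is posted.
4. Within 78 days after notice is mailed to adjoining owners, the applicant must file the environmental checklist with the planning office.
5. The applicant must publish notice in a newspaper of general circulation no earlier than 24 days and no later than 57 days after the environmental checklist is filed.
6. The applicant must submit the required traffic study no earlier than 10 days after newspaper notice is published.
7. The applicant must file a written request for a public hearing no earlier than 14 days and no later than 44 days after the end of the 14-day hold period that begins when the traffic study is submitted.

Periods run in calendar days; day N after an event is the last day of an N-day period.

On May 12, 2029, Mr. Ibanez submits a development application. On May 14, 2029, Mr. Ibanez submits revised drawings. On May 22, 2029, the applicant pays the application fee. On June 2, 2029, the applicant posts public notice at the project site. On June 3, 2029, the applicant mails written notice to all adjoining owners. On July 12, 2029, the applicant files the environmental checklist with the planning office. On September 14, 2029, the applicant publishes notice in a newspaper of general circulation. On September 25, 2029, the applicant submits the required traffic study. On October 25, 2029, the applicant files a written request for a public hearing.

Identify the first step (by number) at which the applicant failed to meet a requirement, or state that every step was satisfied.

(1) due by May 12, 2029 + 13 days = May 25, 2029; done May 22, 2029 — timely.
(2) permitted from May 22, 2029 + 21 days = June 12, 2029 onward; acted on June 2, 2029, 10 days prematurely.
The procedure was therefore not followed at step 2.

Step 2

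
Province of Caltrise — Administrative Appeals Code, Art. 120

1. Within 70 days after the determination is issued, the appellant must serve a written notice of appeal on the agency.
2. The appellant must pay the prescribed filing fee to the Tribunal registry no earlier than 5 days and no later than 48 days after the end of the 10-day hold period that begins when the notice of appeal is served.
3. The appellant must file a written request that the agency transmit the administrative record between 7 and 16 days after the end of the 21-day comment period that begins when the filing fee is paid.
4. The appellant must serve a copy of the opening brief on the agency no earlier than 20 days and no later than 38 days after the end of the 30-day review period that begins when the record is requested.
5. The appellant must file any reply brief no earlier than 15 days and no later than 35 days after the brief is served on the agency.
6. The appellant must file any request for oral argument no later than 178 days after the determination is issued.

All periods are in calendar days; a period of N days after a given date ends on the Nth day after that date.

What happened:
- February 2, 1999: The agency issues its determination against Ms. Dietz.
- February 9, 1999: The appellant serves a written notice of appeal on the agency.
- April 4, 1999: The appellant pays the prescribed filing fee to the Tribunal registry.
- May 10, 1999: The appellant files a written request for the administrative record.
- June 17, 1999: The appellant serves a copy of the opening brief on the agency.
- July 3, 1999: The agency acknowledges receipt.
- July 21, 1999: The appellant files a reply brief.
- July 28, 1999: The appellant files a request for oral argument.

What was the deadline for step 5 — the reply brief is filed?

July 22, 1999

Step 5 runs from June 17, 1999, when the brief is served on the agency. The window is 15–35 days after June 17, 1999; it closes on July 22, 1999.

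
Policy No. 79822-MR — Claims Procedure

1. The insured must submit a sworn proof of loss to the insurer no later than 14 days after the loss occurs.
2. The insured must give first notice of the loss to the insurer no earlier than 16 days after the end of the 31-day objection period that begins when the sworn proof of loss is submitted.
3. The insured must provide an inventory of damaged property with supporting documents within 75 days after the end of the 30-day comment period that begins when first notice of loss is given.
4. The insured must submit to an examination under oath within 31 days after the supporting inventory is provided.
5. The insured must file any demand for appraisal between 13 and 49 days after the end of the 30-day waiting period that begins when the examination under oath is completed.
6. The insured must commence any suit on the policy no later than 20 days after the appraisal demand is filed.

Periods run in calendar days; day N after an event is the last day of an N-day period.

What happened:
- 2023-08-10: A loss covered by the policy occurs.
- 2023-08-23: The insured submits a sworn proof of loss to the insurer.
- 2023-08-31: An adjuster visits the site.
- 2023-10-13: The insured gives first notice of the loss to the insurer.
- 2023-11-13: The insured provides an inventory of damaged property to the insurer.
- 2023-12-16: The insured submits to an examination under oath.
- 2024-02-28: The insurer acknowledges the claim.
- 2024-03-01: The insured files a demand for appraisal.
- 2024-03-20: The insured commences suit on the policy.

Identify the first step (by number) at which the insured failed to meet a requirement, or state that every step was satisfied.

(1) due by 2023-08-10 + 14 days = 2023-08-24; completed 2023-08-23, before the deadline.
(2) permitted from 2023-09-23 + 16 days = 2023-10-09 onward; 2023-10-13 is on or after that date.
(3) due by 2023-11-12 + 75 days = 2024-01-26; completed 2023-11-13, before the deadline.
(4) due by 2023-11-13 + 31 days = 2023-12-14; 2023-12-16 misses that deadline by 2 days.
The analysis stops there.

Step 4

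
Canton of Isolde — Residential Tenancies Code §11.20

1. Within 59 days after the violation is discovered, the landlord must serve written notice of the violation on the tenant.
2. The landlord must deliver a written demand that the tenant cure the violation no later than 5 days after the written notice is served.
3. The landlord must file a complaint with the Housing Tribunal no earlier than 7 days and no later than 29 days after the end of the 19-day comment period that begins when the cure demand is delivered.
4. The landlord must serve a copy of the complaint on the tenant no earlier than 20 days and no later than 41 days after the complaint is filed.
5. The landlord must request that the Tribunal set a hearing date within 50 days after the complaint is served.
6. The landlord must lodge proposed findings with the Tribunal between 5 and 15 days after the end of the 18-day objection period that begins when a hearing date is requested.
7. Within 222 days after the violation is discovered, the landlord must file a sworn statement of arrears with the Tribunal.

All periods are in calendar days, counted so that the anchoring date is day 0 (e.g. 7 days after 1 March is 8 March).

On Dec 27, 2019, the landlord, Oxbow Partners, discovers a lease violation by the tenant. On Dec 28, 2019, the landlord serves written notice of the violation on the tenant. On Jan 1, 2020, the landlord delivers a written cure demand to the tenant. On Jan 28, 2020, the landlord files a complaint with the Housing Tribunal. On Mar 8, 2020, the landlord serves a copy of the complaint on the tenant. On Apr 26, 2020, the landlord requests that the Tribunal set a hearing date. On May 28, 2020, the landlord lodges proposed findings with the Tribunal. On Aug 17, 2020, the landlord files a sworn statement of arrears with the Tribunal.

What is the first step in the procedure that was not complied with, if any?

Step 1 — counting 59 days from Dec 27, 2019 (when the violation is discovered) gives a deadline of Feb 24, 2020; done Dec 28, 2019 — timely.
Step 2 — counting 5 days from Dec 28, 2019 (when the written notice is served) gives a deadline of Jan 2, 2020; Jan 1, 2020 is within that limit.
Step 3 — 7 and 29 days from Jan 20, 2020 (end of the 19-day comment period, which began when the cure demand is delivered on Jan 1, 2020) are Jan 27, 2020 and Feb 18, 2020 respectively; done Jan 28, 2020 — within the window.
Step 4 — 20 and 41 days from Jan 28, 2020 (when the complaint is filed) are Feb 17, 2020 and Mar 9, 2020 respectively; done Mar 8, 2020 — within the window.
Step 5 — counting 50 days from Mar 8, 2020 (when the complaint is served) gives a deadline of Apr 27, 2020; done Apr 26, 2020 — timely.
Step 6 — 5 and 15 days from May 14, 2020 (end of the 18-day objection period, which began when a hearing date is requested on Apr 26, 2020) are May 19, 2020 and May 29, 2020 respectively; done May 28, 2020 — within the window.
Step 7 — counting 222 days from Dec 27, 2019 (when the violation is discovered) gives a deadline of Aug 5, 2020; not done until Aug 17, 2020, 12 days after the deadline.

Step 7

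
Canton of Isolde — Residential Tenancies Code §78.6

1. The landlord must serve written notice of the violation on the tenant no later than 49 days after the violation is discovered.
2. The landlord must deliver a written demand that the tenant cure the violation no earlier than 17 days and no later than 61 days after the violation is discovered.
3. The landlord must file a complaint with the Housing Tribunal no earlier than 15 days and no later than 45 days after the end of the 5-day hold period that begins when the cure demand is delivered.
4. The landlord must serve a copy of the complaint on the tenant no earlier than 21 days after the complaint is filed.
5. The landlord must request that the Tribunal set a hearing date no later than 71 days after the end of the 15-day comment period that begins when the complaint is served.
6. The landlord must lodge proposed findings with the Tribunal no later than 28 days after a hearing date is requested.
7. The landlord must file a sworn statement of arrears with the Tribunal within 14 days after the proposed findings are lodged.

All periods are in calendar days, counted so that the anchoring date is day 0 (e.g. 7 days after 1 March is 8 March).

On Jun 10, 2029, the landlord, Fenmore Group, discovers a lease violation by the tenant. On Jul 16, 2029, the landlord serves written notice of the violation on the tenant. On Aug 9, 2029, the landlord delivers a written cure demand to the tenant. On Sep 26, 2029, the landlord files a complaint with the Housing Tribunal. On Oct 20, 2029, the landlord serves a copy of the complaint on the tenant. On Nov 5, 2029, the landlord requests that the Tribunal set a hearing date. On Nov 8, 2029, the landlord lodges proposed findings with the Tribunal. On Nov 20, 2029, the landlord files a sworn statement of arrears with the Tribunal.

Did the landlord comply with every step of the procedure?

Step 1: 49 days after Jun 10, 2029 (when the violation is discovered) is Jul 29, 2029; completed Jul 16, 2029, before the deadline.
Step 2: the window is 17–61 days after Jun 10, 2029 (when the violation is discovered), so Jun 27, 2029 through Aug 10, 2029; done Aug 9, 2029 — within the window.
Step 3: the window is 15–45 days after Aug 14, 2029 (end of the 5-day hold period, which began when the cure demand is delivered on Aug 9, 2029), so Aug 29, 2029 through Sep 28, 2029; done Sep 26, 2029, which is between those dates.
Step 4: the earliest permitted date is 21 days after Sep 26, 2029 (when the complaint is filed), i.e. Oct 17, 2029; Oct 20, 2029 is on or after that date.
Step 5: 71 days after Nov 4, 2029 (end of the 15-day comment period, which began when the complaint is served on Oct 20, 2029) is Jan 14, 2030; done Nov 5, 2029 — timely.
Step 6: 28 days after Nov 5, 2029 (when a hearing date is requested) is Dec 3, 2029; Nov 8, 2029 is within that limit.
Step 7: 14 days after Nov 8, 2029 (when the proposed findings are lodged) is Nov 22, 2029; completed Nov 20, 2029, before the deadline.

Yes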